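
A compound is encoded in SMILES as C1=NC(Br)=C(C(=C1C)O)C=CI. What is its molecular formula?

C8H7BrINO

Heavy atoms from the SMILES: 1 Br, 8 C, 1 I, 1 N, 1 O.
Implicit hydrogens by atom environment:
  4 × C (aromatic): no H
  2 × C: 1 H each → 2
  1 × Br: no H
  1 × C: 3 H
  1 × C (aromatic): 1 H
  1 × I: no H
  1 × N (aromatic): no H
  1 × O: 1 H
  Total hydrogens = 7.
Molecular formula: C8H7BrINO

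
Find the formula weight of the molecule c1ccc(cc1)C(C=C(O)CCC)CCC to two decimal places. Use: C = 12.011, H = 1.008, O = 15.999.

218.34

Molecular formula: C15H22O.
M = 15×12.011 + 22×1.008 + 1×15.999 = 218.34 g/mol.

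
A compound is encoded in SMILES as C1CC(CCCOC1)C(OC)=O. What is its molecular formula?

C9H16O3

Heavy atoms from the SMILES: 9 C, 3 O.
Implicit hydrogens by atom environment:
  6 × C: 2 H each → 12
  3 × O: no H
  1 × C: 3 H
  1 × C: 1 H
  1 × C: no H
  Total hydrogens = 16.
Molecular formula: C9H16O3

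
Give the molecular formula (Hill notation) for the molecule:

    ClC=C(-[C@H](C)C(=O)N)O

C5H8ClNO2

Heavy atoms from the SMILES: 5 C, 1 Cl, 1 N, 2 O.
Implicit hydrogens by atom environment:
  2 × C: 1 H each → 2
  2 × C: no H
  1 × C: 3 H
  1 × Cl: no H
  1 × N: 2 H
  1 × O: 1 H
  1 × O: no H
  Total hydrogens = 8.
Molecular formula: C5H8ClNO2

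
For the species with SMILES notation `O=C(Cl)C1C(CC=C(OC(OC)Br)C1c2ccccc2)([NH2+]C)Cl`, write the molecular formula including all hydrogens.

Heavy atoms from the SMILES: 1 Br, 16 C, 2 Cl, 1 N, 3 O.
Implicit hydrogens by atom environment:
  5 × C (aromatic): 1 H each → 5
  4 × C: 1 H each → 4
  3 × C: no H
  3 × O: no H
  2 × C: 3 H each → 6
  2 × Cl: no H
  1 × Br: no H
  1 × C: 2 H
  1 × C (aromatic): no H
  1 × N (charge +1): 2 H
  Total hydrogens = 19.
Net charge +1.
Molecular formula: C16H19BrCl2NO3+

C16H19BrCl2NO3+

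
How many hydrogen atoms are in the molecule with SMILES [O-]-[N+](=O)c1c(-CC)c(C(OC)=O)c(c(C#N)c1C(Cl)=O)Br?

Hydrogens are implicit in SMILES; fill each atom to its normal valence:
  6 × C (aromatic): no H
  4 × O: no H
  3 × C: no H
  2 × C: 3 H each → 6
  1 × Br: no H
  1 × C: 2 H
  1 × Cl: no H
  1 × N: no H
  1 × N (charge +1): no H
  1 × O (charge -1): no H
  Total hydrogens = 8.

8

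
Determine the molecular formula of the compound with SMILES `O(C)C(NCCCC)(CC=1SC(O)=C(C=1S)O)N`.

Heavy atoms from the SMILES: 11 C, 2 N, 3 O, 2 S.
Implicit hydrogens by atom environment:
  4 × C: 2 H each → 8
  4 × C (aromatic): no H
  2 × C: 3 H each → 6
  2 × O: 1 H each → 2
  1 × C: no H
  1 × N: 2 H
  1 × N: 1 H
  1 × O: no H
  1 × S: 1 H
  1 × S (aromatic): no H
  Total hydrogens = 20.
Molecular formula: C11H20N2O3S2

C11H20N2O3S2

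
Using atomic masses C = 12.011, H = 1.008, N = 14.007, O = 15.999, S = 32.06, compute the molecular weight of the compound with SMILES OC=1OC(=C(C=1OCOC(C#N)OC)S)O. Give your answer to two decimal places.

Molecular formula: C8H9NO6S.
M = 8×12.011 + 9×1.008 + 1×14.007 + 6×15.999 + 1×32.06 = 247.22 g/mol.

247.22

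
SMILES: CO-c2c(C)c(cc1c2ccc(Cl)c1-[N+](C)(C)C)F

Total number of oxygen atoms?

1

The symbol for oxygen appears 1 time in the SMILES.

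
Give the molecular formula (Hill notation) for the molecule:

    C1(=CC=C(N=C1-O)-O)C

C6H7NO2

Heavy atoms from the SMILES: 6 C, 1 N, 2 O.
Implicit hydrogens by atom environment:
  3 × C (aromatic): no H
  2 × C (aromatic): 1 H each → 2
  2 × O: 1 H each → 2
  1 × C: 3 H
  1 × N (aromatic): no H
  Total hydrogens = 7.
Molecular formula: C6H7NO2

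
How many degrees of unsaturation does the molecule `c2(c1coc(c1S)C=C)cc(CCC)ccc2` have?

Molecular formula from the SMILES: C15H16OS.
DoU = (2C + 2 + N − H − X)/2 = (2·15 + 2 + 0 − 16 − 0)/2 = 16/2 = 8.
(Structurally: 2 ring(s) + 6 π bond(s) = 8.)

8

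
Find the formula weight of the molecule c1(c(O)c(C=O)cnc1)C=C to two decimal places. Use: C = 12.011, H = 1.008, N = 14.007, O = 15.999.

149.15

Molecular formula: C8H7NO2.
M = 8×12.011 + 7×1.008 + 1×14.007 + 2×15.999 = 149.15 g/mol.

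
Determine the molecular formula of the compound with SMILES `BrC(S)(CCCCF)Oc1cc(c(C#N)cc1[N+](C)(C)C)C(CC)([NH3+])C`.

[C19H31BrFN3OS]2+

Heavy atoms from the SMILES: 1 Br, 19 C, 1 F, 3 N, 1 O, 1 S.
Implicit hydrogens by atom environment:
  5 × C: 3 H each → 15
  5 × C: 2 H each → 10
  4 × C (aromatic): no H
  3 × C: no H
  2 × C (aromatic): 1 H each → 2
  1 × Br: no H
  1 × F: no H
  1 × N (charge +1): 3 H
  1 × N: no H
  1 × N (charge +1): no H
  1 × O: no H
  1 × S: 1 H
  Total hydrogens = 31.
Net charge +2.
Molecular formula: [C19H31BrFN3OS]2+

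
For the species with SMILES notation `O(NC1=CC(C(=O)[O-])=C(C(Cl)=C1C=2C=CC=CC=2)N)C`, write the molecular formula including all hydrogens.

C14H12ClN2O3-

Heavy atoms from the SMILES: 14 C, 1 Cl, 2 N, 3 O.
Implicit hydrogens by atom environment:
  6 × C (aromatic): 1 H each → 6
  6 × C (aromatic): no H
  2 × O: no H
  1 × C: 3 H
  1 × C: no H
  1 × Cl: no H
  1 × N: 2 H
  1 × N: 1 H
  1 × O (charge -1): no H
  Total hydrogens = 12.
Net charge -1.
Molecular formula: C14H12ClN2O3-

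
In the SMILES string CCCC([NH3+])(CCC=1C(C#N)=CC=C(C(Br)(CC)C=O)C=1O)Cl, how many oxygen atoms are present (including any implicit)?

The symbol for oxygen appears 2 times in the SMILES.

2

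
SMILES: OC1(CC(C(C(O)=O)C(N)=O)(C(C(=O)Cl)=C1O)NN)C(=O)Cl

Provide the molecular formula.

C10H11Cl2N3O7

Heavy atoms from the SMILES: 10 C, 2 Cl, 3 N, 7 O.
Implicit hydrogens by atom environment:
  8 × C: no H
  4 × O: no H
  3 × O: 1 H each → 3
  2 × Cl: no H
  2 × N: 2 H each → 4
  1 × C: 2 H
  1 × C: 1 H
  1 × N: 1 H
  Total hydrogens = 11.
Molecular formula: C10H11Cl2N3O7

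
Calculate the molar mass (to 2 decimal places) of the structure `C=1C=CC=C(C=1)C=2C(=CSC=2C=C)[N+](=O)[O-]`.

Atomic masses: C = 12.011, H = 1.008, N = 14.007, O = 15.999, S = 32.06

Molecular formula: C12H9NO2S.
M = 12×12.011 + 9×1.008 + 1×14.007 + 2×15.999 + 1×32.06 = 231.27 g/mol.

231.27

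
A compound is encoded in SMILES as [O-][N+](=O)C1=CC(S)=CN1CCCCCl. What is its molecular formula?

Heavy atoms from the SMILES: 8 C, 1 Cl, 2 N, 2 O, 1 S.
Implicit hydrogens by atom environment:
  4 × C: 2 H each → 8
  2 × C (aromatic): 1 H each → 2
  2 × C (aromatic): no H
  1 × Cl: no H
  1 × N (aromatic): no H
  1 × N (charge +1): no H
  1 × O: no H
  1 × O (charge -1): no H
  1 × S: 1 H
  Total hydrogens = 11.
Molecular formula: C8H11ClN2O2S

C8H11ClN2O2S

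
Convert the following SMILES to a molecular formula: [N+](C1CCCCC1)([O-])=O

C6H11NO2

Heavy atoms from the SMILES: 6 C, 1 N, 2 O.
Implicit hydrogens by atom environment:
  5 × C: 2 H each → 10
  1 × C: 1 H
  1 × N (charge +1): no H
  1 × O: no H
  1 × O (charge -1): no H
  Total hydrogens = 11.
Molecular formula: C6H11NO2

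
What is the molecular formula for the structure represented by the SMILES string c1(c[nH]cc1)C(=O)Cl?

Heavy atoms from the SMILES: 5 C, 1 Cl, 1 N, 1 O.
Implicit hydrogens by atom environment:
  3 × C (aromatic): 1 H each → 3
  1 × C (aromatic): no H
  1 × C: no H
  1 × Cl: no H
  1 × N (aromatic): 1 H
  1 × O: no H
  Total hydrogens = 4.
Molecular formula: C5H4ClNO

C5H4ClNO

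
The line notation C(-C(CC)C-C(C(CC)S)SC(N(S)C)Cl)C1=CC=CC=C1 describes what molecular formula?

Heavy atoms from the SMILES: 17 C, 1 Cl, 1 N, 3 S.
Implicit hydrogens by atom environment:
  5 × C (aromatic): 1 H each → 5
  4 × C: 2 H each → 8
  4 × C: 1 H each → 4
  3 × C: 3 H each → 9
  2 × S: 1 H each → 2
  1 × C (aromatic): no H
  1 × Cl: no H
  1 × N: no H
  1 × S: no H
  Total hydrogens = 28.
Molecular formula: C17H28ClNS3

C17H28ClNS3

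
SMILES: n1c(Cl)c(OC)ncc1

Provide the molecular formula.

C5H5ClN2O

Heavy atoms from the SMILES: 5 C, 1 Cl, 2 N, 1 O.
Implicit hydrogens by atom environment:
  2 × C (aromatic): 1 H each → 2
  2 × C (aromatic): no H
  2 × N (aromatic): no H
  1 × C: 3 H
  1 × Cl: no H
  1 × O: no H
  Total hydrogens = 5.
Molecular formula: C5H5ClN2O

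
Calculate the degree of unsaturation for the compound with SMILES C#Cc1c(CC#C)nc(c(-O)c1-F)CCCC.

Molecular formula from the SMILES: C14H14FNO.
DoU = (2C + 2 + N − H − X)/2 = (2·14 + 2 + 1 − 14 − 1)/2 = 16/2 = 8.
(Structurally: 1 ring(s) + 7 π bond(s) = 8.)

8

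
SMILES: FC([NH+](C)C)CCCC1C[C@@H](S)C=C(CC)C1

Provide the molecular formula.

Heavy atoms from the SMILES: 14 C, 1 F, 1 N, 1 S.
Implicit hydrogens by atom environment:
  6 × C: 2 H each → 12
  4 × C: 1 H each → 4
  3 × C: 3 H each → 9
  1 × C: no H
  1 × F: no H
  1 × N (charge +1): 1 H
  1 × S: 1 H
  Total hydrogens = 27.
Net charge +1.
Molecular formula: C14H27FNS+

C14H27FNS+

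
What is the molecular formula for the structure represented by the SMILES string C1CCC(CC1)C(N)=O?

C7H13NO

Heavy atoms from the SMILES: 7 C, 1 N, 1 O.
Implicit hydrogens by atom environment:
  5 × C: 2 H each → 10
  1 × C: 1 H
  1 × C: no H
  1 × N: 2 H
  1 × O: no H
  Total hydrogens = 13.
Molecular formula: C7H13NO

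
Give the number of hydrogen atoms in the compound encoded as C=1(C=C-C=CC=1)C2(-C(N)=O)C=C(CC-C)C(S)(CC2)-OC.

23

Hydrogens are implicit in SMILES; fill each atom to its normal valence:
  5 × C (aromatic): 1 H each → 5
  4 × C: 2 H each → 8
  4 × C: no H
  2 × C: 3 H each → 6
  2 × O: no H
  1 × C: 1 H
  1 × C (aromatic): no H
  1 × N: 2 H
  1 × S: 1 H
  Total hydrogens = 23.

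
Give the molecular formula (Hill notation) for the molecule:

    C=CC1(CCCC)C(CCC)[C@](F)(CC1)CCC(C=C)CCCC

C23H41F

Heavy atoms from the SMILES: 23 C, 1 F.
Implicit hydrogens by atom environment:
  14 × C: 2 H each → 28
  4 × C: 1 H each → 4
  3 × C: 3 H each → 9
  2 × C: no H
  1 × F: no H
  Total hydrogens = 41.
Molecular formula: C23H41F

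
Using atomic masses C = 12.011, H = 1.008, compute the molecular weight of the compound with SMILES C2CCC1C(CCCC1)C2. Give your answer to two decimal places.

Molecular formula: C10H18.
M = 10×12.011 + 18×1.008 = 138.25 g/mol.

138.25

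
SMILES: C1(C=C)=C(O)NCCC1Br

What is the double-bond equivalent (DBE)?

3

Molecular formula from the SMILES: C7H10BrNO.
DoU = (2C + 2 + N − H − X)/2 = (2·7 + 2 + 1 − 10 − 1)/2 = 6/2 = 3.
(Structurally: 1 ring(s) + 2 π bond(s) = 3.)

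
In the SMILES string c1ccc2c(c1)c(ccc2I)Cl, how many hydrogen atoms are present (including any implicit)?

6

Hydrogens are implicit in SMILES; fill each atom to its normal valence:
  6 × C (aromatic): 1 H each → 6
  4 × C (aromatic): no H
  1 × Cl: no H
  1 × I: no H
  Total hydrogens = 6.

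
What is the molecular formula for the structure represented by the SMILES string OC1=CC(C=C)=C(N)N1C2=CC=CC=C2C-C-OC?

C15H18N2O2

Heavy atoms from the SMILES: 15 C, 2 N, 2 O.
Implicit hydrogens by atom environment:
  5 × C (aromatic): 1 H each → 5
  5 × C (aromatic): no H
  3 × C: 2 H each → 6
  1 × C: 3 H
  1 × C: 1 H
  1 × N: 2 H
  1 × N (aromatic): no H
  1 × O: 1 H
  1 × O: no H
  Total hydrogens = 18.
Molecular formula: C15H18N2O2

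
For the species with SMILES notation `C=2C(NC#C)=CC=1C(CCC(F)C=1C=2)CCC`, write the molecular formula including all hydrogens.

Heavy atoms from the SMILES: 15 C, 1 F, 1 N.
Implicit hydrogens by atom environment:
  4 × C: 2 H each → 8
  3 × C (aromatic): 1 H each → 3
  3 × C: 1 H each → 3
  3 × C (aromatic): no H
  1 × C: 3 H
  1 × C: no H
  1 × F: no H
  1 × N: 1 H
  Total hydrogens = 18.
Molecular formula: C15H18FN

C15H18FN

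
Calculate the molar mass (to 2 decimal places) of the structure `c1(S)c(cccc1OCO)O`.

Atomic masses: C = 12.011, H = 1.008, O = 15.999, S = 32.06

172.20

Molecular formula: C7H8O3S.
M = 7×12.011 + 8×1.008 + 3×15.999 + 1×32.06 = 172.20 g/mol.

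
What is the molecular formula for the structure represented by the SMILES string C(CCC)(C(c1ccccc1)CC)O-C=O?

C14H20O2

Heavy atoms from the SMILES: 14 C, 2 O.
Implicit hydrogens by atom environment:
  5 × C (aromatic): 1 H each → 5
  3 × C: 2 H each → 6
  3 × C: 1 H each → 3
  2 × C: 3 H each → 6
  2 × O: no H
  1 × C (aromatic): no H
  Total hydrogens = 20.
Molecular formula: C14H20O2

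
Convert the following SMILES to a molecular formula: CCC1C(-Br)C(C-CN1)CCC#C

C11H18BrN

Heavy atoms from the SMILES: 1 Br, 11 C, 1 N.
Implicit hydrogens by atom environment:
  5 × C: 2 H each → 10
  4 × C: 1 H each → 4
  1 × Br: no H
  1 × C: 3 H
  1 × C: no H
  1 × N: 1 H
  Total hydrogens = 18.
Molecular formula: C11H18BrN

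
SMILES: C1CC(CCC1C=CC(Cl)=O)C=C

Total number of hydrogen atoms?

Hydrogens are implicit in SMILES; fill each atom to its normal valence:
  5 × C: 2 H each → 10
  5 × C: 1 H each → 5
  1 × C: no H
  1 × Cl: no H
  1 × O: no H
  Total hydrogens = 15.

15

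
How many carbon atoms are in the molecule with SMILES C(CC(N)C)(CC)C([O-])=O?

7

The symbol for carbon appears 7 times in the SMILES.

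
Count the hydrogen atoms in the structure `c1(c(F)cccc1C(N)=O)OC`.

Hydrogens are implicit in SMILES; fill each atom to its normal valence:
  3 × C (aromatic): 1 H each → 3
  3 × C (aromatic): no H
  2 × O: no H
  1 × C: 3 H
  1 × C: no H
  1 × F: no H
  1 × N: 2 H
  Total hydrogens = 8.

8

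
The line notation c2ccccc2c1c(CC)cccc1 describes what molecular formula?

Heavy atoms from the SMILES: 14 C.
Implicit hydrogens by atom environment:
  9 × C (aromatic): 1 H each → 9
  3 × C (aromatic): no H
  1 × C: 3 H
  1 × C: 2 H
  Total hydrogens = 14.
Molecular formula: C14H14

C14H14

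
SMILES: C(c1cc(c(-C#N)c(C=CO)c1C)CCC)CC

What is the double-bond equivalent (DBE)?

7

Molecular formula from the SMILES: C16H21NO.
DoU = (2C + 2 + N − H − X)/2 = (2·16 + 2 + 1 − 21 − 0)/2 = 14/2 = 7.
(Structurally: 1 ring(s) + 6 π bond(s) = 7.)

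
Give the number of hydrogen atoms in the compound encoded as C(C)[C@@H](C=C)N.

Hydrogens are implicit in SMILES; fill each atom to its normal valence:
  2 × C: 2 H each → 4
  2 × C: 1 H each → 2
  1 × C: 3 H
  1 × N: 2 H
  Total hydrogens = 11.

11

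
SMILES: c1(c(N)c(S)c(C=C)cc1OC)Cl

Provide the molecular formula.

Heavy atoms from the SMILES: 9 C, 1 Cl, 1 N, 1 O, 1 S.
Implicit hydrogens by atom environment:
  5 × C (aromatic): no H
  1 × C: 3 H
  1 × C: 2 H
  1 × C (aromatic): 1 H
  1 × C: 1 H
  1 × Cl: no H
  1 × N: 2 H
  1 × O: no H
  1 × S: 1 H
  Total hydrogens = 10.
Molecular formula: C9H10ClNOS

C9H10ClNOS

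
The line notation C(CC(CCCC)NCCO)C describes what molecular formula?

C10H23NO

Heavy atoms from the SMILES: 10 C, 1 N, 1 O.
Implicit hydrogens by atom environment:
  7 × C: 2 H each → 14
  2 × C: 3 H each → 6
  1 × C: 1 H
  1 × N: 1 H
  1 × O: 1 H
  Total hydrogens = 23.
Molecular formula: C10H23NO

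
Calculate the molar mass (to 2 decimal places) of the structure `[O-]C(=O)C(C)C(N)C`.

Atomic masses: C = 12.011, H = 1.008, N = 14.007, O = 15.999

Molecular formula: C5H10NO2-.
M = 5×12.011 + 10×1.008 + 1×14.007 + 2×15.999 = 116.14 g/mol.

116.14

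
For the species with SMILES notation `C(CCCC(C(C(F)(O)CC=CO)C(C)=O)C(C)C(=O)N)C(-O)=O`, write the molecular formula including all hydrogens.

Heavy atoms from the SMILES: 16 C, 1 F, 1 N, 6 O.
Implicit hydrogens by atom environment:
  5 × C: 2 H each → 10
  5 × C: 1 H each → 5
  4 × C: no H
  3 × O: 1 H each → 3
  3 × O: no H
  2 × C: 3 H each → 6
  1 × F: no H
  1 × N: 2 H
  Total hydrogens = 26.
Molecular formula: C16H26FNO6

C16H26FNO6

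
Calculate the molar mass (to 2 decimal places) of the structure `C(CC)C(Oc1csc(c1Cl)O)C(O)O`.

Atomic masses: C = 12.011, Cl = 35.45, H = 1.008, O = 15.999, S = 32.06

252.71

Molecular formula: C9H13ClO4S.
M = 9×12.011 + 1×35.45 + 13×1.008 + 4×15.999 + 1×32.06 = 252.71 g/mol.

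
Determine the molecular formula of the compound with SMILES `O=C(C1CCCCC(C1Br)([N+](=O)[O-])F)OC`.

C9H13BrFNO4

Heavy atoms from the SMILES: 1 Br, 9 C, 1 F, 1 N, 4 O.
Implicit hydrogens by atom environment:
  4 × C: 2 H each → 8
  3 × O: no H
  2 × C: 1 H each → 2
  2 × C: no H
  1 × Br: no H
  1 × C: 3 H
  1 × F: no H
  1 × N (charge +1): no H
  1 × O (charge -1): no H
  Total hydrogens = 13.
Molecular formula: C9H13BrFNO4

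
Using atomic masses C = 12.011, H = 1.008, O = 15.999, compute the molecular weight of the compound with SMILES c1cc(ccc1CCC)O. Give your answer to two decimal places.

Molecular formula: C9H12O.
M = 9×12.011 + 12×1.008 + 1×15.999 = 136.19 g/mol.

136.19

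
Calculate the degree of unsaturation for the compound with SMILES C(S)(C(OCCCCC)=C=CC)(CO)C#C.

Molecular formula from the SMILES: C13H20O2S.
DoU = (2C + 2 + N − H − X)/2 = (2·13 + 2 + 0 − 20 − 0)/2 = 8/2 = 4.
(Structurally: 0 ring(s) + 4 π bond(s) = 4.)

4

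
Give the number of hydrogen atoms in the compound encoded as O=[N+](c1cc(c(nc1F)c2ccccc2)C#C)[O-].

Hydrogens are implicit in SMILES; fill each atom to its normal valence:
  6 × C (aromatic): 1 H each → 6
  5 × C (aromatic): no H
  1 × C: 1 H
  1 × C: no H
  1 × F: no H
  1 × N (aromatic): no H
  1 × N (charge +1): no H
  1 × O: no H
  1 × O (charge -1): no H
  Total hydrogens = 7.

7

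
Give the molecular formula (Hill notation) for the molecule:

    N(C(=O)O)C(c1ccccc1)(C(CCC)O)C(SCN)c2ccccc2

C20H26N2O3S

Heavy atoms from the SMILES: 20 C, 2 N, 3 O, 1 S.
Implicit hydrogens by atom environment:
  10 × C (aromatic): 1 H each → 10
  3 × C: 2 H each → 6
  2 × C: 1 H each → 2
  2 × C: no H
  2 × C (aromatic): no H
  2 × O: 1 H each → 2
  1 × C: 3 H
  1 × N: 2 H
  1 × N: 1 H
  1 × O: no H
  1 × S: no H
  Total hydrogens = 26.
Molecular formula: C20H26N2O3S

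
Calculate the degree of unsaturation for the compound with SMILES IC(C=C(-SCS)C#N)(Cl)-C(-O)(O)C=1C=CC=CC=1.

Molecular formula from the SMILES: C12H11ClINO2S2.
DoU = (2C + 2 + N − H − X)/2 = (2·12 + 2 + 1 − 11 − 2)/2 = 14/2 = 7.
(Structurally: 1 ring(s) + 6 π bond(s) = 7.)

7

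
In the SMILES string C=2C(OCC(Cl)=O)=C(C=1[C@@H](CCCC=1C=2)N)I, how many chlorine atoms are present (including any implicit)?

1

The symbol for chlorine appears 1 time in the SMILES.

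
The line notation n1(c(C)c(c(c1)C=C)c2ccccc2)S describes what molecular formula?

Heavy atoms from the SMILES: 13 C, 1 N, 1 S.
Implicit hydrogens by atom environment:
  6 × C (aromatic): 1 H each → 6
  4 × C (aromatic): no H
  1 × C: 3 H
  1 × C: 2 H
  1 × C: 1 H
  1 × N (aromatic): no H
  1 × S: 1 H
  Total hydrogens = 13.
Molecular formula: C13H13NS

C13H13NS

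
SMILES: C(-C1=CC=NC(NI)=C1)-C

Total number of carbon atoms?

7

The symbol for carbon appears 7 times in the SMILES.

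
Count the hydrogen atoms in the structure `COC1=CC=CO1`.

6

Hydrogens are implicit in SMILES; fill each atom to its normal valence:
  3 × C (aromatic): 1 H each → 3
  1 × C: 3 H
  1 × C (aromatic): no H
  1 × O (aromatic): no H
  1 × O: no H
  Total hydrogens = 6.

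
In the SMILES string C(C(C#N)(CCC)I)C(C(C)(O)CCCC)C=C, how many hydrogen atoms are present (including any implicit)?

Hydrogens are implicit in SMILES; fill each atom to its normal valence:
  7 × C: 2 H each → 14
  3 × C: 3 H each → 9
  3 × C: no H
  2 × C: 1 H each → 2
  1 × I: no H
  1 × N: no H
  1 × O: 1 H
  Total hydrogens = 26.

26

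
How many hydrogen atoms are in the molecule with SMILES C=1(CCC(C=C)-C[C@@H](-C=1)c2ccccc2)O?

18

Hydrogens are implicit in SMILES; fill each atom to its normal valence:
  5 × C (aromatic): 1 H each → 5
  4 × C: 2 H each → 8
  4 × C: 1 H each → 4
  1 × C: no H
  1 × C (aromatic): no H
  1 × O: 1 H
  Total hydrogens = 18.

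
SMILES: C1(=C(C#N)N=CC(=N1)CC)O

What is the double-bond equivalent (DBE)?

6

Molecular formula from the SMILES: C7H7N3O.
DoU = (2C + 2 + N − H − X)/2 = (2·7 + 2 + 3 − 7 − 0)/2 = 12/2 = 6.
(Structurally: 1 ring(s) + 5 π bond(s) = 6.)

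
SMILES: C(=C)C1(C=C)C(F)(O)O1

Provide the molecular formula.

C6H7FO2

Heavy atoms from the SMILES: 6 C, 1 F, 2 O.
Implicit hydrogens by atom environment:
  2 × C: 2 H each → 4
  2 × C: 1 H each → 2
  2 × C: no H
  1 × F: no H
  1 × O: 1 H
  1 × O: no H
  Total hydrogens = 7.
Molecular formula: C6H7FO2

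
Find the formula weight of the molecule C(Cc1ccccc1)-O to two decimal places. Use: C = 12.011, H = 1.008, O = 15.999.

122.17

Molecular formula: C8H10O.
M = 8×12.011 + 10×1.008 + 1×15.999 = 122.17 g/mol.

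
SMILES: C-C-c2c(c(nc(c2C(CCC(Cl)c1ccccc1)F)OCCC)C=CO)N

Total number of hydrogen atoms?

28

Hydrogens are implicit in SMILES; fill each atom to its normal valence:
  6 × C (aromatic): no H
  5 × C: 2 H each → 10
  5 × C (aromatic): 1 H each → 5
  4 × C: 1 H each → 4
  2 × C: 3 H each → 6
  1 × Cl: no H
  1 × F: no H
  1 × N: 2 H
  1 × N (aromatic): no H
  1 × O: 1 H
  1 × O: no H
  Total hydrogens = 28.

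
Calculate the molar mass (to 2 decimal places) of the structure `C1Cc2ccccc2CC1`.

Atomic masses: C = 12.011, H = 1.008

132.21

Molecular formula: C10H12.
M = 10×12.011 + 12×1.008 = 132.21 g/mol.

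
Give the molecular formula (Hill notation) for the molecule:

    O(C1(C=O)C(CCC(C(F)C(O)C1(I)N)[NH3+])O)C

C10H19FIN2O4+

Heavy atoms from the SMILES: 10 C, 1 F, 1 I, 2 N, 4 O.
Implicit hydrogens by atom environment:
  5 × C: 1 H each → 5
  2 × C: 2 H each → 4
  2 × C: no H
  2 × O: 1 H each → 2
  2 × O: no H
  1 × C: 3 H
  1 × F: no H
  1 × I: no H
  1 × N (charge +1): 3 H
  1 × N: 2 H
  Total hydrogens = 19.
Net charge +1.
Molecular formula: C10H19FIN2O4+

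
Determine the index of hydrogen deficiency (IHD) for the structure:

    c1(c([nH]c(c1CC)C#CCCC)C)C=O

6

Molecular formula from the SMILES: C13H17NO.
DoU = (2C + 2 + N − H − X)/2 = (2·13 + 2 + 1 − 17 − 0)/2 = 12/2 = 6.
(Structurally: 1 ring(s) + 5 π bond(s) = 6.)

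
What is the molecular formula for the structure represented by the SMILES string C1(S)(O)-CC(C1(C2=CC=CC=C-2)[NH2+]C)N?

Heavy atoms from the SMILES: 11 C, 2 N, 1 O, 1 S.
Implicit hydrogens by atom environment:
  5 × C (aromatic): 1 H each → 5
  2 × C: no H
  1 × C: 3 H
  1 × C: 2 H
  1 × C: 1 H
  1 × C (aromatic): no H
  1 × N: 2 H
  1 × N (charge +1): 2 H
  1 × O: 1 H
  1 × S: 1 H
  Total hydrogens = 17.
Net charge +1.
Molecular formula: C11H17N2OS+

C11H17N2OS+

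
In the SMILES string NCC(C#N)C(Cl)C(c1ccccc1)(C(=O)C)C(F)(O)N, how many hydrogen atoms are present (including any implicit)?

Hydrogens are implicit in SMILES; fill each atom to its normal valence:
  5 × C (aromatic): 1 H each → 5
  4 × C: no H
  2 × C: 1 H each → 2
  2 × N: 2 H each → 4
  1 × C: 3 H
  1 × C: 2 H
  1 × C (aromatic): no H
  1 × Cl: no H
  1 × F: no H
  1 × N: no H
  1 × O: 1 H
  1 × O: no H
  Total hydrogens = 17.

17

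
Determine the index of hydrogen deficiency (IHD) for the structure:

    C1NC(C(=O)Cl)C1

Molecular formula from the SMILES: C4H6ClNO.
DoU = (2C + 2 + N − H − X)/2 = (2·4 + 2 + 1 − 6 − 1)/2 = 4/2 = 2.
(Structurally: 1 ring(s) + 1 π bond(s) = 2.)

2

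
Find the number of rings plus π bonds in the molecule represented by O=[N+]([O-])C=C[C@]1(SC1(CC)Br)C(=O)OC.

Molecular formula from the SMILES: C8H10BrNO4S.
DoU = (2C + 2 + N − H − X)/2 = (2·8 + 2 + 1 − 10 − 1)/2 = 8/2 = 4.
(Structurally: 1 ring(s) + 3 π bond(s) = 4.)

4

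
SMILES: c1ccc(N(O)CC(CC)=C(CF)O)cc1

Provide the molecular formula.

C12H16FNO2

Heavy atoms from the SMILES: 12 C, 1 F, 1 N, 2 O.
Implicit hydrogens by atom environment:
  5 × C (aromatic): 1 H each → 5
  3 × C: 2 H each → 6
  2 × C: no H
  2 × O: 1 H each → 2
  1 × C: 3 H
  1 × C (aromatic): no H
  1 × F: no H
  1 × N: no H
  Total hydrogens = 16.
Molecular formula: C12H16FNO2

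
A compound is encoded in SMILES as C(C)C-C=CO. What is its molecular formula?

C5H10O

Heavy atoms from the SMILES: 5 C, 1 O.
Implicit hydrogens by atom environment:
  2 × C: 2 H each → 4
  2 × C: 1 H each → 2
  1 × C: 3 H
  1 × O: 1 H
  Total hydrogens = 10.
Molecular formula: C5H10O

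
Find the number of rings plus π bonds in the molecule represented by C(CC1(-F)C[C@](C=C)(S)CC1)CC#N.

4

Molecular formula from the SMILES: C11H16FNS.
DoU = (2C + 2 + N − H − X)/2 = (2·11 + 2 + 1 − 16 − 1)/2 = 8/2 = 4.
(Structurally: 1 ring(s) + 3 π bond(s) = 4.)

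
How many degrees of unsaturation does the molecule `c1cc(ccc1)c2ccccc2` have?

8

Molecular formula from the SMILES: C12H10.
DoU = (2C + 2 + N − H − X)/2 = (2·12 + 2 + 0 − 10 − 0)/2 = 16/2 = 8.
(Structurally: 2 ring(s) + 6 π bond(s) = 8.)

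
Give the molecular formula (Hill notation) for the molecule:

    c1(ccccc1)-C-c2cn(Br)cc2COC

C13H14BrNO

Heavy atoms from the SMILES: 1 Br, 13 C, 1 N, 1 O.
Implicit hydrogens by atom environment:
  7 × C (aromatic): 1 H each → 7
  3 × C (aromatic): no H
  2 × C: 2 H each → 4
  1 × Br: no H
  1 × C: 3 H
  1 × N (aromatic): no H
  1 × O: no H
  Total hydrogens = 14.
Molecular formula: C13H14BrNO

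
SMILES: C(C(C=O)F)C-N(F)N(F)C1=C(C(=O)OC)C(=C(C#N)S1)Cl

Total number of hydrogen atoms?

9

Hydrogens are implicit in SMILES; fill each atom to its normal valence:
  4 × C (aromatic): no H
  3 × F: no H
  3 × N: no H
  3 × O: no H
  2 × C: 2 H each → 4
  2 × C: 1 H each → 2
  2 × C: no H
  1 × C: 3 H
  1 × Cl: no H
  1 × S (aromatic): no H
  Total hydrogens = 9.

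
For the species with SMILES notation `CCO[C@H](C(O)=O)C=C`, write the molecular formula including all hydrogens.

Heavy atoms from the SMILES: 6 C, 3 O.
Implicit hydrogens by atom environment:
  2 × C: 2 H each → 4
  2 × C: 1 H each → 2
  2 × O: no H
  1 × C: 3 H
  1 × C: no H
  1 × O: 1 H
  Total hydrogens = 10.
Molecular formula: C6H10O3

C6H10O3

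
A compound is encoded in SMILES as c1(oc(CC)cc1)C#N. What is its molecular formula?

C7H7NO

Heavy atoms from the SMILES: 7 C, 1 N, 1 O.
Implicit hydrogens by atom environment:
  2 × C (aromatic): 1 H each → 2
  2 × C (aromatic): no H
  1 × C: 3 H
  1 × C: 2 H
  1 × C: no H
  1 × N: no H
  1 × O (aromatic): no H
  Total hydrogens = 7.
Molecular formula: C7H7NO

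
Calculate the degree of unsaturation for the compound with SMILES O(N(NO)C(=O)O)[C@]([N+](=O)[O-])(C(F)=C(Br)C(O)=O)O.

Molecular formula from the SMILES: C5H5BrFN3O9.
DoU = (2C + 2 + N − H − X)/2 = (2·5 + 2 + 3 − 5 − 2)/2 = 8/2 = 4.
(Structurally: 0 ring(s) + 4 π bond(s) = 4.)

4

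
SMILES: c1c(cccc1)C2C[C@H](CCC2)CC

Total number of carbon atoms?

14

The symbol for carbon appears 14 times in the SMILES. Lowercase c denotes aromatic carbon and counts toward C.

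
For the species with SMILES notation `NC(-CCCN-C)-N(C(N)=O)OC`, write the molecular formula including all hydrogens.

Heavy atoms from the SMILES: 7 C, 4 N, 2 O.
Implicit hydrogens by atom environment:
  3 × C: 2 H each → 6
  2 × C: 3 H each → 6
  2 × N: 2 H each → 4
  2 × O: no H
  1 × C: 1 H
  1 × C: no H
  1 × N: 1 H
  1 × N: no H
  Total hydrogens = 18.
Molecular formula: C7H18N4O2

C7H18N4O2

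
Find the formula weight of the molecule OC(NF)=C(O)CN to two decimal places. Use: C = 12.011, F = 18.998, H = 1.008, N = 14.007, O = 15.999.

122.10

Molecular formula: C3H7FN2O2.
M = 3×12.011 + 1×18.998 + 7×1.008 + 2×14.007 + 2×15.999 = 122.10 g/mol.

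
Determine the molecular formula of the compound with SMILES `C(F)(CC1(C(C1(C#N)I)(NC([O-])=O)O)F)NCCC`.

C10H13F2IN3O3-

Heavy atoms from the SMILES: 10 C, 2 F, 1 I, 3 N, 3 O.
Implicit hydrogens by atom environment:
  5 × C: no H
  3 × C: 2 H each → 6
  2 × F: no H
  2 × N: 1 H each → 2
  1 × C: 3 H
  1 × C: 1 H
  1 × I: no H
  1 × N: no H
  1 × O: 1 H
  1 × O: no H
  1 × O (charge -1): no H
  Total hydrogens = 13.
Net charge -1.
Molecular formula: C10H13F2IN3O3-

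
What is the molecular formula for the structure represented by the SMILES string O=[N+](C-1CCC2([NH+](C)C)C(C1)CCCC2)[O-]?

C12H23N2O2+

Heavy atoms from the SMILES: 12 C, 2 N, 2 O.
Implicit hydrogens by atom environment:
  7 × C: 2 H each → 14
  2 × C: 3 H each → 6
  2 × C: 1 H each → 2
  1 × C: no H
  1 × N (charge +1): 1 H
  1 × N (charge +1): no H
  1 × O: no H
  1 × O (charge -1): no H
  Total hydrogens = 23.
Net charge +1.
Molecular formula: C12H23N2O2+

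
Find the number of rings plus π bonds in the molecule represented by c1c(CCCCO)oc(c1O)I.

3

Molecular formula from the SMILES: C8H11IO3.
DoU = (2C + 2 + N − H − X)/2 = (2·8 + 2 + 0 − 11 − 1)/2 = 6/2 = 3.
(Structurally: 1 ring(s) + 2 π bond(s) = 3.)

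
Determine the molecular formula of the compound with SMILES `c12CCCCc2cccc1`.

Heavy atoms from the SMILES: 10 C.
Implicit hydrogens by atom environment:
  4 × C: 2 H each → 8
  4 × C (aromatic): 1 H each → 4
  2 × C (aromatic): no H
  Total hydrogens = 12.
Molecular formula: C10H12

C10H12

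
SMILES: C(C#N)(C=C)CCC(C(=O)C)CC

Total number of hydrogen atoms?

Hydrogens are implicit in SMILES; fill each atom to its normal valence:
  4 × C: 2 H each → 8
  3 × C: 1 H each → 3
  2 × C: 3 H each → 6
  2 × C: no H
  1 × N: no H
  1 × O: no H
  Total hydrogens = 17.

17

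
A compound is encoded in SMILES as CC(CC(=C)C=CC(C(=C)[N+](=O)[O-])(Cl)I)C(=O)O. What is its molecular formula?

Heavy atoms from the SMILES: 11 C, 1 Cl, 1 I, 1 N, 4 O.
Implicit hydrogens by atom environment:
  4 × C: no H
  3 × C: 2 H each → 6
  3 × C: 1 H each → 3
  2 × O: no H
  1 × C: 3 H
  1 × Cl: no H
  1 × I: no H
  1 × N (charge +1): no H
  1 × O: 1 H
  1 × O (charge -1): no H
  Total hydrogens = 13.
Molecular formula: C11H13ClINO4

C11H13ClINO4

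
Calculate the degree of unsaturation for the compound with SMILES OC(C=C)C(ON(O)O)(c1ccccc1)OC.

5

Molecular formula from the SMILES: C11H15NO5.
DoU = (2C + 2 + N − H − X)/2 = (2·11 + 2 + 1 − 15 − 0)/2 = 10/2 = 5.
(Structurally: 1 ring(s) + 4 π bond(s) = 5.)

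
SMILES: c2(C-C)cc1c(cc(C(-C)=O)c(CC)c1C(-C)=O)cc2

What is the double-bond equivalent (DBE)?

9

Molecular formula from the SMILES: C18H20O2.
DoU = (2C + 2 + N − H − X)/2 = (2·18 + 2 + 0 − 20 − 0)/2 = 18/2 = 9.
(Structurally: 2 ring(s) + 7 π bond(s) = 9.)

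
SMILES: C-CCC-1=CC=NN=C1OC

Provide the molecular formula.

C8H12N2O

Heavy atoms from the SMILES: 8 C, 2 N, 1 O.
Implicit hydrogens by atom environment:
  2 × C: 3 H each → 6
  2 × C: 2 H each → 4
  2 × C (aromatic): 1 H each → 2
  2 × C (aromatic): no H
  2 × N (aromatic): no H
  1 × O: no H
  Total hydrogens = 12.
Molecular formula: C8H12N2O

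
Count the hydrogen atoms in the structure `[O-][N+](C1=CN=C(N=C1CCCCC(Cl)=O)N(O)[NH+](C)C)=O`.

Hydrogens are implicit in SMILES; fill each atom to its normal valence:
  4 × C: 2 H each → 8
  3 × C (aromatic): no H
  2 × C: 3 H each → 6
  2 × N (aromatic): no H
  2 × O: no H
  1 × C (aromatic): 1 H
  1 × C: no H
  1 × Cl: no H
  1 × N (charge +1): 1 H
  1 × N: no H
  1 × N (charge +1): no H
  1 × O: 1 H
  1 × O (charge -1): no H
  Total hydrogens = 17.

17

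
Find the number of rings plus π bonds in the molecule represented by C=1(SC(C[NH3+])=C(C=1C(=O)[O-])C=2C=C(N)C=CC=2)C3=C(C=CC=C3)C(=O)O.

13

Molecular formula from the SMILES: C19H16N2O4S.
DoU = (2C + 2 + N − H − X)/2 = (2·19 + 2 + 2 − 16 − 0)/2 = 26/2 = 13.
(Structurally: 3 ring(s) + 10 π bond(s) = 13.)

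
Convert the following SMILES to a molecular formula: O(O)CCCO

C3H8O3

Heavy atoms from the SMILES: 3 C, 3 O.
Implicit hydrogens by atom environment:
  3 × C: 2 H each → 6
  2 × O: 1 H each → 2
  1 × O: no H
  Total hydrogens = 8.
Molecular formula: C3H8O3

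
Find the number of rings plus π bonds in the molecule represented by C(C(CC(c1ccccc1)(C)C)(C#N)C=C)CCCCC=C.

Molecular formula from the SMILES: C21H29N.
DoU = (2C + 2 + N − H − X)/2 = (2·21 + 2 + 1 − 29 − 0)/2 = 16/2 = 8.
(Structurally: 1 ring(s) + 7 π bond(s) = 8.)

8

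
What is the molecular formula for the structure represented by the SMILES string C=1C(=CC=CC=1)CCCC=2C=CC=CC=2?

Heavy atoms from the SMILES: 15 C.
Implicit hydrogens by atom environment:
  10 × C (aromatic): 1 H each → 10
  3 × C: 2 H each → 6
  2 × C (aromatic): no H
  Total hydrogens = 16.
Molecular formula: C15H16

C15H16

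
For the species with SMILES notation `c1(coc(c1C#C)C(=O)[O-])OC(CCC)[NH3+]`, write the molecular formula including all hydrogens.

C11H13NO4

Heavy atoms from the SMILES: 11 C, 1 N, 4 O.
Implicit hydrogens by atom environment:
  3 × C (aromatic): no H
  2 × C: 2 H each → 4
  2 × C: 1 H each → 2
  2 × C: no H
  2 × O: no H
  1 × C: 3 H
  1 × C (aromatic): 1 H
  1 × N (charge +1): 3 H
  1 × O (aromatic): no H
  1 × O (charge -1): no H
  Total hydrogens = 13.
Molecular formula: C11H13NO4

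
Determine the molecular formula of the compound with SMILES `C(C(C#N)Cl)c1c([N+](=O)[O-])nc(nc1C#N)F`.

C8H3ClFN5O2

Heavy atoms from the SMILES: 8 C, 1 Cl, 1 F, 5 N, 2 O.
Implicit hydrogens by atom environment:
  4 × C (aromatic): no H
  2 × C: no H
  2 × N (aromatic): no H
  2 × N: no H
  1 × C: 2 H
  1 × C: 1 H
  1 × Cl: no H
  1 × F: no H
  1 × N (charge +1): no H
  1 × O: no H
  1 × O (charge -1): no H
  Total hydrogens = 3.
Molecular formula: C8H3ClFN5O2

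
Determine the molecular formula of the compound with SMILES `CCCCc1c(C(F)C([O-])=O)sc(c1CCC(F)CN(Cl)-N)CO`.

Heavy atoms from the SMILES: 15 C, 1 Cl, 2 F, 2 N, 3 O, 1 S.
Implicit hydrogens by atom environment:
  7 × C: 2 H each → 14
  4 × C (aromatic): no H
  2 × C: 1 H each → 2
  2 × F: no H
  1 × C: 3 H
  1 × C: no H
  1 × Cl: no H
  1 × N: 2 H
  1 × N: no H
  1 × O: 1 H
  1 × O: no H
  1 × O (charge -1): no H
  1 × S (aromatic): no H
  Total hydrogens = 22.
Net charge -1.
Molecular formula: C15H22ClF2N2O3S-

C15H22ClF2N2O3S-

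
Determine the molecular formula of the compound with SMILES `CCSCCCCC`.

C7H16S

Heavy atoms from the SMILES: 7 C, 1 S.
Implicit hydrogens by atom environment:
  5 × C: 2 H each → 10
  2 × C: 3 H each → 6
  1 × S: no H
  Total hydrogens = 16.
Molecular formula: C7H16S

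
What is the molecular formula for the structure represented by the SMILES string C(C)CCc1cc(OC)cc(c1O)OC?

Heavy atoms from the SMILES: 12 C, 3 O.
Implicit hydrogens by atom environment:
  4 × C (aromatic): no H
  3 × C: 3 H each → 9
  3 × C: 2 H each → 6
  2 × C (aromatic): 1 H each → 2
  2 × O: no H
  1 × O: 1 H
  Total hydrogens = 18.
Molecular formula: C12H18O3

C12H18O3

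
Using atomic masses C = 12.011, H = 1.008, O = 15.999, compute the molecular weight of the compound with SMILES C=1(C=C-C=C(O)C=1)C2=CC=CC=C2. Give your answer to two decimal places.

170.21

Molecular formula: C12H10O.
M = 12×12.011 + 10×1.008 + 1×15.999 = 170.21 g/mol.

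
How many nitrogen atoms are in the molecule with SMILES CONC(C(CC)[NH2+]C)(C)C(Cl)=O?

2

The symbol for nitrogen appears 2 times in the SMILES.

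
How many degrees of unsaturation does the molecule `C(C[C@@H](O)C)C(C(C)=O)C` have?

1

Molecular formula from the SMILES: C8H16O2.
DoU = (2C + 2 + N − H − X)/2 = (2·8 + 2 + 0 − 16 − 0)/2 = 2/2 = 1.
(Structurally: 0 ring(s) + 1 π bond(s) = 1.)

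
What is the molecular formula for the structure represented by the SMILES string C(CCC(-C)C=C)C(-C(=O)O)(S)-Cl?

C9H15ClO2S

Heavy atoms from the SMILES: 9 C, 1 Cl, 2 O, 1 S.
Implicit hydrogens by atom environment:
  4 × C: 2 H each → 8
  2 × C: 1 H each → 2
  2 × C: no H
  1 × C: 3 H
  1 × Cl: no H
  1 × O: 1 H
  1 × O: no H
  1 × S: 1 H
  Total hydrogens = 15.
Molecular formula: C9H15ClO2S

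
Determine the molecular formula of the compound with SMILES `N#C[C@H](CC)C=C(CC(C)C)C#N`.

C11H16N2

Heavy atoms from the SMILES: 11 C, 2 N.
Implicit hydrogens by atom environment:
  3 × C: 3 H each → 9
  3 × C: 1 H each → 3
  3 × C: no H
  2 × C: 2 H each → 4
  2 × N: no H
  Total hydrogens = 16.
Molecular formula: C11H16N2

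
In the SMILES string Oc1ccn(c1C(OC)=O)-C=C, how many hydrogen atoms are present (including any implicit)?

9

Hydrogens are implicit in SMILES; fill each atom to its normal valence:
  2 × C (aromatic): 1 H each → 2
  2 × C (aromatic): no H
  2 × O: no H
  1 × C: 3 H
  1 × C: 2 H
  1 × C: 1 H
  1 × C: no H
  1 × N (aromatic): no H
  1 × O: 1 H
  Total hydrogens = 9.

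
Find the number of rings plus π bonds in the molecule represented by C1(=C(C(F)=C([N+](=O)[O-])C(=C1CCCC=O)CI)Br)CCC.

6

Molecular formula from the SMILES: C14H16BrFINO3.
DoU = (2C + 2 + N − H − X)/2 = (2·14 + 2 + 1 − 16 − 3)/2 = 12/2 = 6.
(Structurally: 1 ring(s) + 5 π bond(s) = 6.)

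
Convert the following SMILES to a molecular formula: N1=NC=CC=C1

C4H4N2

Heavy atoms from the SMILES: 4 C, 2 N.
Implicit hydrogens by atom environment:
  4 × C (aromatic): 1 H each → 4
  2 × N (aromatic): no H
  Total hydrogens = 4.
Molecular formula: C4H4N2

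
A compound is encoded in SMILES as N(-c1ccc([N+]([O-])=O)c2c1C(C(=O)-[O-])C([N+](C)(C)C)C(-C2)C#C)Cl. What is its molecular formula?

C16H18ClN3O4

Heavy atoms from the SMILES: 16 C, 1 Cl, 3 N, 4 O.
Implicit hydrogens by atom environment:
  4 × C: 1 H each → 4
  4 × C (aromatic): no H
  3 × C: 3 H each → 9
  2 × C (aromatic): 1 H each → 2
  2 × C: no H
  2 × N (charge +1): no H
  2 × O: no H
  2 × O (charge -1): no H
  1 × C: 2 H
  1 × Cl: no H
  1 × N: 1 H
  Total hydrogens = 18.
Molecular formula: C16H18ClN3O4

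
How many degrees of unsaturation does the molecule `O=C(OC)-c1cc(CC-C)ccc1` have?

5

Molecular formula from the SMILES: C11H14O2.
DoU = (2C + 2 + N − H − X)/2 = (2·11 + 2 + 0 − 14 − 0)/2 = 10/2 = 5.
(Structurally: 1 ring(s) + 4 π bond(s) = 5.)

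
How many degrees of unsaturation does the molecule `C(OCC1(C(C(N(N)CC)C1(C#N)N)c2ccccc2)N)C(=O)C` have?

Molecular formula from the SMILES: C17H25N5O2.
DoU = (2C + 2 + N − H − X)/2 = (2·17 + 2 + 5 − 25 − 0)/2 = 16/2 = 8.
(Structurally: 2 ring(s) + 6 π bond(s) = 8.)

8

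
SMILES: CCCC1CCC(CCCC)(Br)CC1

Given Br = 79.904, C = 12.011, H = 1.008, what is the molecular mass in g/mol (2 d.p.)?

261.25

Molecular formula: C13H25Br.
M = 1×79.904 + 13×12.011 + 25×1.008 = 261.25 g/mol.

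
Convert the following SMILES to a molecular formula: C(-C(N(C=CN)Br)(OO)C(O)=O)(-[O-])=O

Heavy atoms from the SMILES: 1 Br, 5 C, 2 N, 6 O.
Implicit hydrogens by atom environment:
  3 × C: no H
  3 × O: no H
  2 × C: 1 H each → 2
  2 × O: 1 H each → 2
  1 × Br: no H
  1 × N: 2 H
  1 × N: no H
  1 × O (charge -1): no H
  Total hydrogens = 6.
Net charge -1.
Molecular formula: C5H6BrN2O6-

C5H6BrN2O6-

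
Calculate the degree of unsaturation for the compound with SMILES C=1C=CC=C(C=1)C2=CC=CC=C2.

Molecular formula from the SMILES: C12H10.
DoU = (2C + 2 + N − H − X)/2 = (2·12 + 2 + 0 − 10 − 0)/2 = 16/2 = 8.
(Structurally: 2 ring(s) + 6 π bond(s) = 8.)

8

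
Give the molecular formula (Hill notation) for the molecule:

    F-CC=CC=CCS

C6H9FS

Heavy atoms from the SMILES: 6 C, 1 F, 1 S.
Implicit hydrogens by atom environment:
  4 × C: 1 H each → 4
  2 × C: 2 H each → 4
  1 × F: no H
  1 × S: 1 H
  Total hydrogens = 9.
Molecular formula: C6H9FS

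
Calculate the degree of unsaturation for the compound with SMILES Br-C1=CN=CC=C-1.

Molecular formula from the SMILES: C5H4BrN.
DoU = (2C + 2 + N − H − X)/2 = (2·5 + 2 + 1 − 4 − 1)/2 = 8/2 = 4.
(Structurally: 1 ring(s) + 3 π bond(s) = 4.)

4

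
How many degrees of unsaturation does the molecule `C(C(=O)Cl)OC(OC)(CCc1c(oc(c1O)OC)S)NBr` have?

4

Molecular formula from the SMILES: C11H15BrClNO6S.
DoU = (2C + 2 + N − H − X)/2 = (2·11 + 2 + 1 − 15 − 2)/2 = 8/2 = 4.
(Structurally: 1 ring(s) + 3 π bond(s) = 4.)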